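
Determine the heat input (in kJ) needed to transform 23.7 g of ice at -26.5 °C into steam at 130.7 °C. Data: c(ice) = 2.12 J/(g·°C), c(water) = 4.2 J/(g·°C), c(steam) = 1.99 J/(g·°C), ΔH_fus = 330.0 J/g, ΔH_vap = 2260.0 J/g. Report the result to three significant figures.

q = 74.1 kJ

q1 (heat ice -26.5→0.0 °C): 23.7 × 2.12 × 26.5 = 1331 J
q2 (melt at 0 °C): 23.7 × 330.0 = 7821 J
q3 (heat water 0.0→100.0 °C): 23.7 × 4.2 × 100.0 = 9954 J
q4 (vaporize at 100 °C): 23.7 × 2260.0 = 53562 J
q5 (heat steam 100.0→130.7 °C): 23.7 × 1.99 × 30.7 = 1448 J
Total: 1331 + 7821 + 9954 + 53562 + 1448 = 74116 J = 74.1 kJ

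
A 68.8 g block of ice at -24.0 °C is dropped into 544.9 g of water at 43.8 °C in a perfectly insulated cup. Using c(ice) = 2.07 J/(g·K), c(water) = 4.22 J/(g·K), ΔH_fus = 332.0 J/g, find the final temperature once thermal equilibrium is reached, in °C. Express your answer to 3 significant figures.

Heat to bring ice to 0 °C and melt it: q₁ = 68.8×2.07×24.0 + 68.8×332.0 = 26259.6 J
Heat the water can supply cooling to 0 °C: 544.9×4.22×43.8 = 100717.1 J > q₁, so all ice melts.
Energy balance: 544.9×4.22×(43.8 − T) = 26259.6 + 68.8×4.22×(T − 0)
2299.478(43.8 − T) = 26259.6 + 290.336 T
100717.1 − 26259.6 = 2589.814 T
T = 74457.5 / 2589.814 = 28.75 °C

T_f = 28.8 °C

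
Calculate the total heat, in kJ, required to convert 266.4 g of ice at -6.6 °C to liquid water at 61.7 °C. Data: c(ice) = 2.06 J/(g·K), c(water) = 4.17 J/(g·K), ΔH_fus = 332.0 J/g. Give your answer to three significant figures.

q1 (heat ice -6.6→0.0 °C): 266.4 × 2.06 × 6.6 = 3622 J
q2 (melt at 0 °C): 266.4 × 332.0 = 88445 J
q3 (heat water 0.0→61.7 °C): 266.4 × 4.17 × 61.7 = 68542 J
Total: 3622 + 88445 + 68542 = 160609 J = 161 kJ

q = 161 kJ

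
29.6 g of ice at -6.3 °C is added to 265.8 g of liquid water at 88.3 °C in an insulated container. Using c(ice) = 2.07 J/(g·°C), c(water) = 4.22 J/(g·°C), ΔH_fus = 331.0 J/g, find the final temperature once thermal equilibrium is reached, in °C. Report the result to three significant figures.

Heat to bring ice to 0 °C and melt it: q₁ = 29.6×2.07×6.3 + 29.6×331.0 = 10184 J
Heat the water can supply cooling to 0 °C: 265.8×4.22×88.3 = 99044.0 J > q₁, so all ice melts.
Energy balance: 265.8×4.22×(88.3 − T) = 10184 + 29.6×4.22×(T − 0)
1121.676(88.3 − T) = 10184 + 124.912 T
99044.0 − 10184 = 1246.588 T
T = 88860.0 / 1246.588 = 71.28 °C

T_f = 71.3 °C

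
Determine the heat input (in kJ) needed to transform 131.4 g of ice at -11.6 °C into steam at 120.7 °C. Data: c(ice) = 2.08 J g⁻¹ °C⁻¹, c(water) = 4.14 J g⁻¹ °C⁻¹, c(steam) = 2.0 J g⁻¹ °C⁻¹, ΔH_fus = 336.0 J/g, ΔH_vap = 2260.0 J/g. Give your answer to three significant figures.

q1 (heat ice -11.6→0.0 °C): 131.4 × 2.08 × 11.6 = 3170 J
q2 (melt at 0 °C): 131.4 × 336.0 = 44150 J
q3 (heat water 0.0→100.0 °C): 131.4 × 4.14 × 100.0 = 54400 J
q4 (vaporize at 100 °C): 131.4 × 2260.0 = 296964 J
q5 (heat steam 100.0→120.7 °C): 131.4 × 2.0 × 20.7 = 5440 J
Total: 3170 + 44150 + 54400 + 296964 + 5440 = 404124 J = 404 kJ

q = 404 kJ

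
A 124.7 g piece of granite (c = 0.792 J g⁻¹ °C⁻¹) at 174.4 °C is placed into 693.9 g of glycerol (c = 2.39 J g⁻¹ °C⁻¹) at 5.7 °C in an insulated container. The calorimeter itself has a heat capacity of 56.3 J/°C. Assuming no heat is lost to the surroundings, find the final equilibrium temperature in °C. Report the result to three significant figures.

T_f = 14.9 °C

Heat lost by granite = heat gained by glycerol + calorimeter.
(124.7)(0.792)(174.4 − T) = [(693.9)(2.39) + 56.3](T − 5.7)
98.7624 (174.4 − T) = 1714.721 (T − 5.7)
17224 − 98.7624 T = 1714.721 T − 9773.9
26997.9 = 1813.4834 T
T = 14.89 °C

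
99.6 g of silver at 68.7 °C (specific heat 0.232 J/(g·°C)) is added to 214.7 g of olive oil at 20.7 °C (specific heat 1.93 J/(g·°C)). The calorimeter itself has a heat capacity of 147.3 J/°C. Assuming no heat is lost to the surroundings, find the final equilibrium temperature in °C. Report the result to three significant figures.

Heat lost by silver = heat gained by olive oil + calorimeter.
(99.6)(0.232)(68.7 − T) = [(214.7)(1.93) + 147.3](T − 20.7)
23.1072 (68.7 − T) = 561.671 (T − 20.7)
1587.5 − 23.1072 T = 561.671 T − 11627
13214.5 = 584.7782 T
T = 22.60 °C

T_f = 22.6 °C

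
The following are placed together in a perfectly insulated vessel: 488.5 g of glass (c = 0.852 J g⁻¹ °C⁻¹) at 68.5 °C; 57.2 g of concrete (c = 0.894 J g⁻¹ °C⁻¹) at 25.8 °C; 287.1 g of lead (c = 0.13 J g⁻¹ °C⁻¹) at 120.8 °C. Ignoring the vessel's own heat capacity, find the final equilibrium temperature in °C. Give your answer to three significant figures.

Σ mᵢcᵢ(T − Tᵢ) = 0  ⇒  T = Σ mᵢcᵢTᵢ / Σ mᵢcᵢ
Σ mᵢcᵢ = 488.5×0.852 + 57.2×0.894 + 287.1×0.13 = 504.6618
Σ mᵢcᵢTᵢ = 416.202×68.5 + 51.1368×25.8 + 37.323×120.8 = 34338
T = 34338 / 504.6618 = 68.04 °C

T_f = 68.0 °C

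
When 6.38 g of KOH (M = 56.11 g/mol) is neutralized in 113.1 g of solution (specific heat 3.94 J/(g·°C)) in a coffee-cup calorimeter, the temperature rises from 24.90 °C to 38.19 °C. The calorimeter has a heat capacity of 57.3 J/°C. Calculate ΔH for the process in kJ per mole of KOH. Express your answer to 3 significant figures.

ΔH = -58.8 kJ/mol

|ΔT| = |38.19 − 24.90| = 13.29 °C
|q_surr| = (113.1 × 3.94 + 57.3) × 13.29 = 502.914 × 13.29 = 6684 J
n(KOH) = 6.38 / 56.11 = 0.1137 mol
Temperature rose, so q_rxn = −|q_surr| = -6.684 kJ
ΔH = q_rxn / n = -58.79 kJ/mol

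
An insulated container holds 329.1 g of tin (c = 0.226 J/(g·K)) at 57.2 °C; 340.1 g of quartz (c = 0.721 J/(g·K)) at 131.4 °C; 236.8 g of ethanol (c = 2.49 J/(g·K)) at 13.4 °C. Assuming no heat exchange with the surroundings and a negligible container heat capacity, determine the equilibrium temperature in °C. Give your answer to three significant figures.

Σ mᵢcᵢ(T − Tᵢ) = 0  ⇒  T = Σ mᵢcᵢTᵢ / Σ mᵢcᵢ
Σ mᵢcᵢ = 329.1×0.226 + 340.1×0.721 + 236.8×2.49 = 909.2207
Σ mᵢcᵢTᵢ = 74.3766×57.2 + 245.2121×131.4 + 589.632×13.4 = 44376
T = 44376 / 909.2207 = 48.81 °C

T_f = 48.8 °C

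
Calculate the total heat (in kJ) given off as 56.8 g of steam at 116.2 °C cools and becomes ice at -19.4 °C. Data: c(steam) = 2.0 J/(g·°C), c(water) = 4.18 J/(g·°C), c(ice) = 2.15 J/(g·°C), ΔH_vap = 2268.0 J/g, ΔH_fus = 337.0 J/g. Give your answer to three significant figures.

q = 176 kJ

q1 (cool steam 116.2→100 °C): 56.8 × 2.0 × 16.2 = 1840 J
q2 (condense at 100 °C): 56.8 × 2268.0 = 128822 J
q3 (cool water 100→0 °C): 56.8 × 4.18 × 100.0 = 23742 J
q4 (freeze at 0 °C): 56.8 × 337.0 = 19142 J
q5 (cool ice 0→-19.4 °C): 56.8 × 2.15 × 19.4 = 2369 J
Total: 1840 + 128822 + 23742 + 19142 + 2369 = 175915 J = 176 kJ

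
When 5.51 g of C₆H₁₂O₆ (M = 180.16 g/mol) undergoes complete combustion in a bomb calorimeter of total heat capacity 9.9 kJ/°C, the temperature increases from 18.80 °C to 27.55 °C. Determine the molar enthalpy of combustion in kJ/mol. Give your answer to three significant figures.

ΔH = -2830 kJ/mol

ΔT = 27.55 − 18.80 = 8.75 °C
q_cal = C_cal × ΔT = 9.9 × 8.75 = 86.625 kJ
n = 5.51 / 180.16 = 0.03058 mol
q_rxn = −q_cal = -86.625 kJ
ΔH = -86.625 / 0.03058 = -2833 kJ/mol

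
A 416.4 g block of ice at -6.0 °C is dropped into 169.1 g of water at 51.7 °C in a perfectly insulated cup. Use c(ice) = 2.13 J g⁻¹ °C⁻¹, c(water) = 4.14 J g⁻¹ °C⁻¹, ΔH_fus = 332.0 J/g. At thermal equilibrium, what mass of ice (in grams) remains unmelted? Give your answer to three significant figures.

m_ice remaining = 323 g

Heat to warm all ice to 0 °C: 416.4×2.13×6.0 = 5321.6 J
Heat released by water cooling to 0 °C: 169.1×4.14×51.7 = 36194 J
36194 J < 5321.6 + 416.4×332.0 = 143566.4 J, so not all ice melts; final T = 0 °C.
Heat left for melting: 36194 − 5321.6 = 30872.4 J
Mass melted = 30872.4 / 332.0 = 92.99 g
Ice remaining = 416.4 − 92.99 = 323.41 g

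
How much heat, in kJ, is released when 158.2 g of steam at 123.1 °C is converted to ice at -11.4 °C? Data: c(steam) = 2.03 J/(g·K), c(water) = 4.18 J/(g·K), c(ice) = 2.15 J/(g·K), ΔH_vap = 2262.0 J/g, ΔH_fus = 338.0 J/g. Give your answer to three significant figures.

q = 489 kJ

q1 (cool steam 123.1→100 °C): 158.2 × 2.03 × 23.1 = 7418 J
q2 (condense at 100 °C): 158.2 × 2262.0 = 357848 J
q3 (cool water 100→0 °C): 158.2 × 4.18 × 100.0 = 66128 J
q4 (freeze at 0 °C): 158.2 × 338.0 = 53472 J
q5 (cool ice 0→-11.4 °C): 158.2 × 2.15 × 11.4 = 3877 J
Total: 7418 + 357848 + 66128 + 53472 + 3877 = 488743 J = 489 kJ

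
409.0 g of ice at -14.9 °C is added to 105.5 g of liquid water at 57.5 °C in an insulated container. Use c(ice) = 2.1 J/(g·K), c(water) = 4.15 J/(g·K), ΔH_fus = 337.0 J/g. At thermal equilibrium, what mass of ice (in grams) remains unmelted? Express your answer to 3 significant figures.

Heat to warm all ice to 0 °C: 409.0×2.1×14.9 = 12798 J
Heat released by water cooling to 0 °C: 105.5×4.15×57.5 = 25175 J
25175 J < 12798 + 409.0×337.0 = 150631 J, so not all ice melts; final T = 0 °C.
Heat left for melting: 25175 − 12798 = 12377 J
Mass melted = 12377 / 337.0 = 36.73 g
Ice remaining = 409.0 − 36.73 = 372.27 g

m_ice remaining = 372 g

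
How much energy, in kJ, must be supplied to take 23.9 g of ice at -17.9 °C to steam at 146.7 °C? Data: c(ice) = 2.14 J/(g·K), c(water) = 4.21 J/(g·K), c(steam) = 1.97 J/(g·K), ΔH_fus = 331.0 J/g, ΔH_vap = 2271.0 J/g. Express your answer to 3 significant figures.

q1 (heat ice -17.9→0.0 °C): 23.9 × 2.14 × 17.9 = 916 J
q2 (melt at 0 °C): 23.9 × 331.0 = 7911 J
q3 (heat water 0.0→100.0 °C): 23.9 × 4.21 × 100.0 = 10062 J
q4 (vaporize at 100 °C): 23.9 × 2271.0 = 54277 J
q5 (heat steam 100.0→146.7 °C): 23.9 × 1.97 × 46.7 = 2199 J
Total: 916 + 7911 + 10062 + 54277 + 2199 = 75365 J = 75.4 kJ

q = 75.4 kJ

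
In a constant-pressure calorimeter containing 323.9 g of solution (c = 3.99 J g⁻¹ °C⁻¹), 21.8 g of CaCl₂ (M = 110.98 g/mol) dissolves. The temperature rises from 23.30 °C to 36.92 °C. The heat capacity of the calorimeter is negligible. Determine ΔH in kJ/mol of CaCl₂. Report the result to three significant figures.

|ΔT| = |36.92 − 23.30| = 13.62 °C
|q_surr| = (323.9 × 3.99) × 13.62 = 1292.361 × 13.62 = 17600 J
n(CaCl₂) = 21.8 / 110.98 = 0.1964 mol
Temperature rose, so q_rxn = −|q_surr| = -17.60 kJ
ΔH = q_rxn / n = -89.61 kJ/mol

ΔH = -89.6 kJ/mol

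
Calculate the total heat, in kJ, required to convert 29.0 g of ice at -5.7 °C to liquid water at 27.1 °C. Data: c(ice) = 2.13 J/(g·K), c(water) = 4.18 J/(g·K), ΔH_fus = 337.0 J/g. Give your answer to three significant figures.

q1 (heat ice -5.7→0.0 °C): 29.0 × 2.13 × 5.7 = 352 J
q2 (melt at 0 °C): 29.0 × 337.0 = 9773 J
q3 (heat water 0.0→27.1 °C): 29.0 × 4.18 × 27.1 = 3285 J
Total: 352 + 9773 + 3285 = 13410 J = 13.4 kJ

q = 13.4 kJ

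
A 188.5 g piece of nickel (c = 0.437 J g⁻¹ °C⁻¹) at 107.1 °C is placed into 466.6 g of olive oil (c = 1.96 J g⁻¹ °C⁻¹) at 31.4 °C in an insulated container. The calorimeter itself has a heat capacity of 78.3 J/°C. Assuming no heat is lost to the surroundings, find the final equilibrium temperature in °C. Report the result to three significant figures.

Heat lost by nickel = heat gained by olive oil + calorimeter.
(188.5)(0.437)(107.1 − T) = [(466.6)(1.96) + 78.3](T − 31.4)
82.3745 (107.1 − T) = 992.836 (T − 31.4)
8822.3 − 82.3745 T = 992.836 T − 31175
39997.3 = 1075.2105 T
T = 37.20 °C

T_f = 37.2 °C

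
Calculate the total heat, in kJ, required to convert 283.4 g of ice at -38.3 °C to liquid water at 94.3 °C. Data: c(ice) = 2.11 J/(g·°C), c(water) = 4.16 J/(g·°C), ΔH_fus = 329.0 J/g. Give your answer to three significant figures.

q = 227 kJ

q1 (heat ice -38.3→0.0 °C): 283.4 × 2.11 × 38.3 = 22902 J
q2 (melt at 0 °C): 283.4 × 329.0 = 93239 J
q3 (heat water 0.0→94.3 °C): 283.4 × 4.16 × 94.3 = 111174 J
Total: 22902 + 93239 + 111174 = 227315 J = 227 kJ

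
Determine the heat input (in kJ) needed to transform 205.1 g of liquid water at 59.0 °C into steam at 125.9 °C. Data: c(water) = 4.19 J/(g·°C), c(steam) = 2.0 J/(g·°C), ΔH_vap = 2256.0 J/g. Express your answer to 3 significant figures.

q1 (heat water 59.0→100.0 °C): 205.1 × 4.19 × 41.0 = 35234 J
q2 (vaporize at 100 °C): 205.1 × 2256.0 = 462706 J
q3 (heat steam 100.0→125.9 °C): 205.1 × 2.0 × 25.9 = 10624 J
Total: 35234 + 462706 + 10624 = 508564 J = 509 kJ

q = 509 kJ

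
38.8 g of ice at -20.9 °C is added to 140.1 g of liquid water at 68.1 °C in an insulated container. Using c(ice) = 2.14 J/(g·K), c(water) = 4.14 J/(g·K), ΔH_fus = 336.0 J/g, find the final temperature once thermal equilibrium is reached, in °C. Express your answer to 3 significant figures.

T_f = 33.4 °C

Heat to bring ice to 0 °C and melt it: q₁ = 38.8×2.14×20.9 + 38.8×336.0 = 14772 J
Heat the water can supply cooling to 0 °C: 140.1×4.14×68.1 = 39499.0 J > q₁, so all ice melts.
Energy balance: 140.1×4.14×(68.1 − T) = 14772 + 38.8×4.14×(T − 0)
580.014(68.1 − T) = 14772 + 160.632 T
39499.0 − 14772 = 740.646 T
T = 24727.0 / 740.646 = 33.39 °C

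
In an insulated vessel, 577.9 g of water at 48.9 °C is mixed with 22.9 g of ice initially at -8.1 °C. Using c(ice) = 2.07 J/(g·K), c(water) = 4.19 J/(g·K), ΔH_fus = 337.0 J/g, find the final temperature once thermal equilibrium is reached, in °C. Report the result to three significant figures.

T_f = 43.8 °C

Heat to bring ice to 0 °C and melt it: q₁ = 22.9×2.07×8.1 + 22.9×337.0 = 8101.3 J
Heat the water can supply cooling to 0 °C: 577.9×4.19×48.9 = 118407 J > q₁, so all ice melts.
Energy balance: 577.9×4.19×(48.9 − T) = 8101.3 + 22.9×4.19×(T − 0)
2421.401(48.9 − T) = 8101.3 + 95.951 T
118407 − 8101.3 = 2517.352 T
T = 110305.7 / 2517.352 = 43.82 °C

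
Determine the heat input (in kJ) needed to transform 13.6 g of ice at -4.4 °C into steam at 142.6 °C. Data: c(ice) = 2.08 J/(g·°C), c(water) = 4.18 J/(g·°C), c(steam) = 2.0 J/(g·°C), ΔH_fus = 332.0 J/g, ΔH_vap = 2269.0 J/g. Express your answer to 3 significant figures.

q = 42.3 kJ

q1 (heat ice -4.4→0.0 °C): 13.6 × 2.08 × 4.4 = 124 J
q2 (melt at 0 °C): 13.6 × 332.0 = 4515 J
q3 (heat water 0.0→100.0 °C): 13.6 × 4.18 × 100.0 = 5685 J
q4 (vaporize at 100 °C): 13.6 × 2269.0 = 30858 J
q5 (heat steam 100.0→142.6 °C): 13.6 × 2.0 × 42.6 = 1159 J
Total: 124 + 4515 + 5685 + 30858 + 1159 = 42341 J = 42.3 kJ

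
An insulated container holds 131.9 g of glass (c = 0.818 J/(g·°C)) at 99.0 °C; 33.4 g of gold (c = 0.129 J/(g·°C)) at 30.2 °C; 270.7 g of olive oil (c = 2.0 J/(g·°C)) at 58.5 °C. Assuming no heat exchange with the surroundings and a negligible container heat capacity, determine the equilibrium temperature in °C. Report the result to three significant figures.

T_f = 65.0 °C

Σ mᵢcᵢ(T − Tᵢ) = 0  ⇒  T = Σ mᵢcᵢTᵢ / Σ mᵢcᵢ
Σ mᵢcᵢ = 131.9×0.818 + 33.4×0.129 + 270.7×2.0 = 653.6028
Σ mᵢcᵢTᵢ = 107.8942×99.0 + 4.3086×30.2 + 541.4×58.5 = 42484
T = 42484 / 653.6028 = 65.00 °C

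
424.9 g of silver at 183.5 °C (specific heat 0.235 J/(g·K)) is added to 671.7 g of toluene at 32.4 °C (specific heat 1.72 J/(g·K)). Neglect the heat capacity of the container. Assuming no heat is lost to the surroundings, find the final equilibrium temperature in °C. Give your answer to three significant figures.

T_f = 44.4 °C

Heat lost by silver = heat gained by toluene.
(424.9)(0.235)(183.5 − T) = (671.7)(1.72)(T − 32.4)
99.8515 (183.5 − T) = 1155.324 (T − 32.4)
18323 − 99.8515 T = 1155.324 T − 37432
55755 = 1255.1755 T
T = 44.42 °C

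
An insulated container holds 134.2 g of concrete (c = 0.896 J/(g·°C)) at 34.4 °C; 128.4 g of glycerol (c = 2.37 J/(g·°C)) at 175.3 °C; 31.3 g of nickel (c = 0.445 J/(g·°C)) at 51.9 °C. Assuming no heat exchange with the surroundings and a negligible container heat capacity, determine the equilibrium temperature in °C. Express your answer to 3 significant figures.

T_f = 133 °C

Σ mᵢcᵢ(T − Tᵢ) = 0  ⇒  T = Σ mᵢcᵢTᵢ / Σ mᵢcᵢ
Σ mᵢcᵢ = 134.2×0.896 + 128.4×2.37 + 31.3×0.445 = 438.4797
Σ mᵢcᵢTᵢ = 120.2432×34.4 + 304.308×175.3 + 13.9285×51.9 = 58204
T = 58204 / 438.4797 = 132.7 °C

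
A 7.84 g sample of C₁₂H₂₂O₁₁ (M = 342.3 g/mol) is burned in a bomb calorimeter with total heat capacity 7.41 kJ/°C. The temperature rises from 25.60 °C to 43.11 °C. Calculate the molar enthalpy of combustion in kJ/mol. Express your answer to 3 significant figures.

ΔH = -5660 kJ/mol

ΔT = 43.11 − 25.60 = 17.51 °C
q_cal = C_cal × ΔT = 7.41 × 17.51 = 129.7491 kJ
n = 7.84 / 342.3 = 0.022904 mol
q_rxn = −q_cal = -129.7491 kJ
ΔH = -129.7491 / 0.022904 = -5664.9 kJ/mol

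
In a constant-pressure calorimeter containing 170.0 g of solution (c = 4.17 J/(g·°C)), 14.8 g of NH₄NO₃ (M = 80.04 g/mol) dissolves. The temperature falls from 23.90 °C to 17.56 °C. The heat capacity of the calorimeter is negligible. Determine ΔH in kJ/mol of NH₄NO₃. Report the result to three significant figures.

ΔH = 24.3 kJ/mol

|ΔT| = |17.56 − 23.90| = 6.34 °C
|q_surr| = (170.0 × 4.17) × 6.34 = 708.9 × 6.34 = 4494 J
n(NH₄NO₃) = 14.8 / 80.04 = 0.1849 mol
Temperature fell, so q_rxn = +|q_surr| = 4.494 kJ
ΔH = q_rxn / n = 24.31 kJ/mol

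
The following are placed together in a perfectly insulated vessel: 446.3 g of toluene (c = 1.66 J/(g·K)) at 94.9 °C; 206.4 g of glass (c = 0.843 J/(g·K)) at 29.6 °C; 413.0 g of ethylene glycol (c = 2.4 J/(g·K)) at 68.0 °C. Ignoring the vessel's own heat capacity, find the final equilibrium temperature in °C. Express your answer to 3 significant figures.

Σ mᵢcᵢ(T − Tᵢ) = 0  ⇒  T = Σ mᵢcᵢTᵢ / Σ mᵢcᵢ
Σ mᵢcᵢ = 446.3×1.66 + 206.4×0.843 + 413.0×2.4 = 1906.0532
Σ mᵢcᵢTᵢ = 740.858×94.9 + 173.9952×29.6 + 991.2×68.0 = 142860
T = 142860 / 1906.0532 = 74.95 °C

T_f = 75.0 °C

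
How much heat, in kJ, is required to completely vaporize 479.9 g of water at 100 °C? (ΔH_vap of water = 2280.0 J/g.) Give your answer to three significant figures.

q = m × ΔH_vap = 479.9 × 2280.0 = 1094000 J = 1090 kJ

q = 1090 kJ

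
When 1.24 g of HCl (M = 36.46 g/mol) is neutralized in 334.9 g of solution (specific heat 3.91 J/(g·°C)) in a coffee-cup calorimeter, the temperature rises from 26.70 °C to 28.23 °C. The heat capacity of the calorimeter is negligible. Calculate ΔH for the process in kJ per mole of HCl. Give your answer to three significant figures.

ΔH = -58.9 kJ/mol

|ΔT| = |28.23 − 26.70| = 1.53 °C
|q_surr| = (334.9 × 3.91) × 1.53 = 1309.459 × 1.53 = 2003 J
n(HCl) = 1.24 / 36.46 = 0.03401 mol
Temperature rose, so q_rxn = −|q_surr| = -2.003 kJ
ΔH = q_rxn / n = -58.89 kJ/mol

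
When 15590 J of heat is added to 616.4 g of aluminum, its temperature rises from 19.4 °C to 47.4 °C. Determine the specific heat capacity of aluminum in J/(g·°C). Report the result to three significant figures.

c = q / (m ΔT) = 15590 / (616.4 × 28.0)
c = 15590 / 17259.2 = 0.903 J/(g·°C)

c = 0.903 J/(g·°C)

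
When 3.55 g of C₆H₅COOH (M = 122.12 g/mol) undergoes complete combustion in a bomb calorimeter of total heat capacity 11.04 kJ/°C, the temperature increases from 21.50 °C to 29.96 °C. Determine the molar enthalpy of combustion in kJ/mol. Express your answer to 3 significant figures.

ΔT = 29.96 − 21.50 = 8.46 °C
q_cal = C_cal × ΔT = 11.04 × 8.46 = 93.3984 kJ
n = 3.55 / 122.12 = 0.02907 mol
q_rxn = −q_cal = -93.3984 kJ
ΔH = -93.3984 / 0.02907 = -3213 kJ/mol

ΔH = -3210 kJ/mol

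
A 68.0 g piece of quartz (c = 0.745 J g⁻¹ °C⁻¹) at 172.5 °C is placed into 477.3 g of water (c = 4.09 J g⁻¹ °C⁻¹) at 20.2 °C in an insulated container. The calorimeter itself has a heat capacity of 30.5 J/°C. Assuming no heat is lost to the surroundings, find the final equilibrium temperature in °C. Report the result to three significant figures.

Heat lost by quartz = heat gained by water + calorimeter.
(68.0)(0.745)(172.5 − T) = [(477.3)(4.09) + 30.5](T − 20.2)
50.66 (172.5 − T) = 1982.657 (T − 20.2)
8738.9 − 50.66 T = 1982.657 T − 40050
48788.9 = 2033.317 T
T = 23.99 °C

T_f = 24.0 °C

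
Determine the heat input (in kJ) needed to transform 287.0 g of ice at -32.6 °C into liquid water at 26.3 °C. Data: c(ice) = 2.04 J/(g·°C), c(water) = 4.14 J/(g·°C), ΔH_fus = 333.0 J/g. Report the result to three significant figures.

q1 (heat ice -32.6→0.0 °C): 287.0 × 2.04 × 32.6 = 19087 J
q2 (melt at 0 °C): 287.0 × 333.0 = 95571 J
q3 (heat water 0.0→26.3 °C): 287.0 × 4.14 × 26.3 = 31249 J
Total: 19087 + 95571 + 31249 = 145907 J = 146 kJ

q = 146 kJ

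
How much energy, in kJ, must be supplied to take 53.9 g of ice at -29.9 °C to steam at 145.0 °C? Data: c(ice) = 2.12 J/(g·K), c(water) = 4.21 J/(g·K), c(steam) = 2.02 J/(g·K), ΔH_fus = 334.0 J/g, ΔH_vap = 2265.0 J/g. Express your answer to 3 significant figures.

q1 (heat ice -29.9→0.0 °C): 53.9 × 2.12 × 29.9 = 3417 J
q2 (melt at 0 °C): 53.9 × 334.0 = 18003 J
q3 (heat water 0.0→100.0 °C): 53.9 × 4.21 × 100.0 = 22692 J
q4 (vaporize at 100 °C): 53.9 × 2265.0 = 122084 J
q5 (heat steam 100.0→145.0 °C): 53.9 × 2.02 × 45.0 = 4900 J
Total: 3417 + 18003 + 22692 + 122084 + 4900 = 171096 J = 171 kJ

q = 171 kJ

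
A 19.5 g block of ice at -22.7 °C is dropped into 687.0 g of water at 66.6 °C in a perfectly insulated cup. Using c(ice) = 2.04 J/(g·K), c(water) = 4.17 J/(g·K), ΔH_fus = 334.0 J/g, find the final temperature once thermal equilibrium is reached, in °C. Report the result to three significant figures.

T_f = 62.2 °C

Heat to bring ice to 0 °C and melt it: q₁ = 19.5×2.04×22.7 + 19.5×334.0 = 7416.0 J
Heat the water can supply cooling to 0 °C: 687.0×4.17×66.6 = 190795 J > q₁, so all ice melts.
Energy balance: 687.0×4.17×(66.6 − T) = 7416.0 + 19.5×4.17×(T − 0)
2864.79(66.6 − T) = 7416.0 + 81.315 T
190795 − 7416.0 = 2946.105 T
T = 183379.0 / 2946.105 = 62.24 °C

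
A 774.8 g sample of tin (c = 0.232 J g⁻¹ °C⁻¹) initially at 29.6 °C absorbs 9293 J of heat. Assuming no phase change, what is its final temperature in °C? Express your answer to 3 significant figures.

T_f = 81.3 °C

ΔT = q / (m c) = 9293 / (774.8 × 0.232) = 51.70 °C
T_f = 29.6 + 51.70 = 81.30 °C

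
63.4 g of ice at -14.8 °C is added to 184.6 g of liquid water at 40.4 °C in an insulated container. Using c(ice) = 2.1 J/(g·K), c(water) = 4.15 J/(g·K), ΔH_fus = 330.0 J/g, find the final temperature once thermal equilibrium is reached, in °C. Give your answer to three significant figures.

T_f = 7.83 °C

Heat to bring ice to 0 °C and melt it: q₁ = 63.4×2.1×14.8 + 63.4×330.0 = 22892 J
Heat the water can supply cooling to 0 °C: 184.6×4.15×40.4 = 30950.0 J > q₁, so all ice melts.
Energy balance: 184.6×4.15×(40.4 − T) = 22892 + 63.4×4.15×(T − 0)
766.09(40.4 − T) = 22892 + 263.11 T
30950.0 − 22892 = 1029.20 T
T = 8058.0 / 1029.20 = 7.829 °C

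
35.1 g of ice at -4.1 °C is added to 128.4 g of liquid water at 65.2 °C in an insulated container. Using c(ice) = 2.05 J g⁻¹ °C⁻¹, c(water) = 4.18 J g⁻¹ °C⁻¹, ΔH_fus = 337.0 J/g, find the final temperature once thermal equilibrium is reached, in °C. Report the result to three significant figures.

Heat to bring ice to 0 °C and melt it: q₁ = 35.1×2.05×4.1 + 35.1×337.0 = 12124 J
Heat the water can supply cooling to 0 °C: 128.4×4.18×65.2 = 34993.6 J > q₁, so all ice melts.
Energy balance: 128.4×4.18×(65.2 − T) = 12124 + 35.1×4.18×(T − 0)
536.712(65.2 − T) = 12124 + 146.718 T
34993.6 − 12124 = 683.430 T
T = 22869.6 / 683.430 = 33.46 °C

T_f = 33.5 °C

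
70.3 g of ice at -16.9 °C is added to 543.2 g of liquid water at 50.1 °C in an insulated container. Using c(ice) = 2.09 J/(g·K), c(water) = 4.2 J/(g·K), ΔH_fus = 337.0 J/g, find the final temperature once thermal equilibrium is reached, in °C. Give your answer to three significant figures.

T_f = 34.2 °C

Heat to bring ice to 0 °C and melt it: q₁ = 70.3×2.09×16.9 + 70.3×337.0 = 26174 J
Heat the water can supply cooling to 0 °C: 543.2×4.2×50.1 = 114300 J > q₁, so all ice melts.
Energy balance: 543.2×4.2×(50.1 − T) = 26174 + 70.3×4.2×(T − 0)
2281.44(50.1 − T) = 26174 + 295.26 T
114300 − 26174 = 2576.70 T
T = 88126 / 2576.70 = 34.20 °C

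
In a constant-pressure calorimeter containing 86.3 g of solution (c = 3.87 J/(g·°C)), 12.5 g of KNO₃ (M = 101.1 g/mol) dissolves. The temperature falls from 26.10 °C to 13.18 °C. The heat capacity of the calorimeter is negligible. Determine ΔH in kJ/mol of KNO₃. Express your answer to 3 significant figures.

|ΔT| = |13.18 − 26.10| = 12.92 °C
|q_surr| = (86.3 × 3.87) × 12.92 = 333.981 × 12.92 = 4315 J
n(KNO₃) = 12.5 / 101.1 = 0.1236 mol
Temperature fell, so q_rxn = +|q_surr| = 4.315 kJ
ΔH = q_rxn / n = 34.91 kJ/mol

ΔH = 34.9 kJ/mol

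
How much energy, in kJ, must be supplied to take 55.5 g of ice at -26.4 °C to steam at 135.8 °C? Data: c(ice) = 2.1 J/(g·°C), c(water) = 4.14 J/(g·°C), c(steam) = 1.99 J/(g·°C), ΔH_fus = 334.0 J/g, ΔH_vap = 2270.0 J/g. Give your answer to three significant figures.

q = 175 kJ

q1 (heat ice -26.4→0.0 °C): 55.5 × 2.1 × 26.4 = 3077 J
q2 (melt at 0 °C): 55.5 × 334.0 = 18537 J
q3 (heat water 0.0→100.0 °C): 55.5 × 4.14 × 100.0 = 22977 J
q4 (vaporize at 100 °C): 55.5 × 2270.0 = 125985 J
q5 (heat steam 100.0→135.8 °C): 55.5 × 1.99 × 35.8 = 3954 J
Total: 3077 + 18537 + 22977 + 125985 + 3954 = 174530 J = 175 kJ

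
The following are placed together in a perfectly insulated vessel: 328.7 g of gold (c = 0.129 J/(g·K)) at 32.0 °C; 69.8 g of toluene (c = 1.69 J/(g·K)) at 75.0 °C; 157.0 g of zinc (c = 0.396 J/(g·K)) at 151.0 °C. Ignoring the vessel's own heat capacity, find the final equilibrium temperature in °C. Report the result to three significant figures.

T_f = 88.0 °C

Σ mᵢcᵢ(T − Tᵢ) = 0  ⇒  T = Σ mᵢcᵢTᵢ / Σ mᵢcᵢ
Σ mᵢcᵢ = 328.7×0.129 + 69.8×1.69 + 157.0×0.396 = 222.5363
Σ mᵢcᵢTᵢ = 42.4023×32.0 + 117.962×75.0 + 62.172×151.0 = 19592
T = 19592 / 222.5363 = 88.04 °C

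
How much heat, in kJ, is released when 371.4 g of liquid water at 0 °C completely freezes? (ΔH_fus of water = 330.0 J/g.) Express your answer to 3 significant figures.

q = m × ΔH_fus = 371.4 × 330.0 = 122600 J = 123 kJ

q = 123 kJ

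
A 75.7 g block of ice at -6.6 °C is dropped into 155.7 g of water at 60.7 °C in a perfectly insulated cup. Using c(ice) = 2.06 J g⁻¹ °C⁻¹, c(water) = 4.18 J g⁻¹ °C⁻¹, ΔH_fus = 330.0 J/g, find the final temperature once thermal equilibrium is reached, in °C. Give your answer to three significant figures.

Heat to bring ice to 0 °C and melt it: q₁ = 75.7×2.06×6.6 + 75.7×330.0 = 26010 J
Heat the water can supply cooling to 0 °C: 155.7×4.18×60.7 = 39505.1 J > q₁, so all ice melts.
Energy balance: 155.7×4.18×(60.7 − T) = 26010 + 75.7×4.18×(T − 0)
650.826(60.7 − T) = 26010 + 316.426 T
39505.1 − 26010 = 967.252 T
T = 13495.1 / 967.252 = 13.95 °C

T_f = 14.0 °C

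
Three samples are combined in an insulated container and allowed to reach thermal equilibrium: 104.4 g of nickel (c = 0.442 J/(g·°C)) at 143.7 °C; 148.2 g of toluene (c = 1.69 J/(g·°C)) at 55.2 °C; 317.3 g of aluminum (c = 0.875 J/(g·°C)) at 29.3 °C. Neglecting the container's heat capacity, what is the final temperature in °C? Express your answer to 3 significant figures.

Σ mᵢcᵢ(T − Tᵢ) = 0  ⇒  T = Σ mᵢcᵢTᵢ / Σ mᵢcᵢ
Σ mᵢcᵢ = 104.4×0.442 + 148.2×1.69 + 317.3×0.875 = 574.2403
Σ mᵢcᵢTᵢ = 46.1448×143.7 + 250.458×55.2 + 277.6375×29.3 = 28591
T = 28591 / 574.2403 = 49.79 °C

T_f = 49.8 °C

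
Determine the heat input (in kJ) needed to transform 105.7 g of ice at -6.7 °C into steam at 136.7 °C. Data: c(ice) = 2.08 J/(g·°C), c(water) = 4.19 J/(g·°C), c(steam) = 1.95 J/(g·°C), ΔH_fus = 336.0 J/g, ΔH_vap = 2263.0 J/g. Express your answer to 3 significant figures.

q = 328 kJ

q1 (heat ice -6.7→0.0 °C): 105.7 × 2.08 × 6.7 = 1473 J
q2 (melt at 0 °C): 105.7 × 336.0 = 35515 J
q3 (heat water 0.0→100.0 °C): 105.7 × 4.19 × 100.0 = 44288 J
q4 (vaporize at 100 °C): 105.7 × 2263.0 = 239199 J
q5 (heat steam 100.0→136.7 °C): 105.7 × 1.95 × 36.7 = 7564 J
Total: 1473 + 35515 + 44288 + 239199 + 7564 = 328039 J = 328 kJ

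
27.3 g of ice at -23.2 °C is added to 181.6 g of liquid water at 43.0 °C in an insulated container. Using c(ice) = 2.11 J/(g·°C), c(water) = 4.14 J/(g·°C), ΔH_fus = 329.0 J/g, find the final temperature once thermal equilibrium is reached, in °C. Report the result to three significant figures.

Heat to bring ice to 0 °C and melt it: q₁ = 27.3×2.11×23.2 + 27.3×329.0 = 10318 J
Heat the water can supply cooling to 0 °C: 181.6×4.14×43.0 = 32328.4 J > q₁, so all ice melts.
Energy balance: 181.6×4.14×(43.0 − T) = 10318 + 27.3×4.14×(T − 0)
751.824(43.0 − T) = 10318 + 113.022 T
32328.4 − 10318 = 864.846 T
T = 22010.4 / 864.846 = 25.45 °C

T_f = 25.5 °C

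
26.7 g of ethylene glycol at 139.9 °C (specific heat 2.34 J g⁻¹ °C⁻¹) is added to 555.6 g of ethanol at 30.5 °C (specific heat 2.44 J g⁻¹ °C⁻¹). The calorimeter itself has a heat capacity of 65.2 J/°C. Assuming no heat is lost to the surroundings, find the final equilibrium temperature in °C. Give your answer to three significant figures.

T_f = 35.1 °C

Heat lost by ethylene glycol = heat gained by ethanol + calorimeter.
(26.7)(2.34)(139.9 − T) = [(555.6)(2.44) + 65.2](T − 30.5)
62.478 (139.9 − T) = 1420.864 (T − 30.5)
8740.7 − 62.478 T = 1420.864 T − 43336
52076.7 = 1483.342 T
T = 35.11 °C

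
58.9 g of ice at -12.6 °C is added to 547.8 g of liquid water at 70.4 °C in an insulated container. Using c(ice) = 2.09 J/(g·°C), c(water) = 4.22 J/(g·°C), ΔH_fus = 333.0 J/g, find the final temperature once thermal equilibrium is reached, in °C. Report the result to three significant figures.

Heat to bring ice to 0 °C and melt it: q₁ = 58.9×2.09×12.6 + 58.9×333.0 = 21165 J
Heat the water can supply cooling to 0 °C: 547.8×4.22×70.4 = 162745 J > q₁, so all ice melts.
Energy balance: 547.8×4.22×(70.4 − T) = 21165 + 58.9×4.22×(T − 0)
2311.716(70.4 − T) = 21165 + 248.558 T
162745 − 21165 = 2560.274 T
T = 141580 / 2560.274 = 55.30 °C

T_f = 55.3 °C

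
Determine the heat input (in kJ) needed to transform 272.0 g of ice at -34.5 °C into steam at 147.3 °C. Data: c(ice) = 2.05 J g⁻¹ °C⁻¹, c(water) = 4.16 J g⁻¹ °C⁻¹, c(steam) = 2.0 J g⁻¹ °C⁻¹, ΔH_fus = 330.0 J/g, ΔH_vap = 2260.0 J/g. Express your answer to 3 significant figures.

q1 (heat ice -34.5→0.0 °C): 272.0 × 2.05 × 34.5 = 19237 J
q2 (melt at 0 °C): 272.0 × 330.0 = 89760 J
q3 (heat water 0.0→100.0 °C): 272.0 × 4.16 × 100.0 = 113152 J
q4 (vaporize at 100 °C): 272.0 × 2260.0 = 614720 J
q5 (heat steam 100.0→147.3 °C): 272.0 × 2.0 × 47.3 = 25731 J
Total: 19237 + 89760 + 113152 + 614720 + 25731 = 862600 J = 863 kJ

q = 863 kJ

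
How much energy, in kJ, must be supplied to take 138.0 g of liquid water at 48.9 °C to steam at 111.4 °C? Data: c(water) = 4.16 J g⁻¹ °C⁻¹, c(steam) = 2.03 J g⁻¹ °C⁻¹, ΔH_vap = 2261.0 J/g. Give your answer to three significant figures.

q = 345 kJ

q1 (heat water 48.9→100.0 °C): 138.0 × 4.16 × 51.1 = 29335 J
q2 (vaporize at 100 °C): 138.0 × 2261.0 = 312018 J
q3 (heat steam 100.0→111.4 °C): 138.0 × 2.03 × 11.4 = 3194 J
Total: 29335 + 312018 + 3194 = 344547 J = 345 kJ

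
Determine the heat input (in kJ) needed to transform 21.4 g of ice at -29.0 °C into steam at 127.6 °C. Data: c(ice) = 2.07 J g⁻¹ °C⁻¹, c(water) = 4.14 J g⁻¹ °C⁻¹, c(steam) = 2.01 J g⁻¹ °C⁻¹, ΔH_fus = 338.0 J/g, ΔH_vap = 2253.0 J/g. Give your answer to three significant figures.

q1 (heat ice -29.0→0.0 °C): 21.4 × 2.07 × 29.0 = 1285 J
q2 (melt at 0 °C): 21.4 × 338.0 = 7233 J
q3 (heat water 0.0→100.0 °C): 21.4 × 4.14 × 100.0 = 8860 J
q4 (vaporize at 100 °C): 21.4 × 2253.0 = 48214 J
q5 (heat steam 100.0→127.6 °C): 21.4 × 2.01 × 27.6 = 1187 J
Total: 1285 + 7233 + 8860 + 48214 + 1187 = 66779 J = 66.8 kJ

q = 66.8 kJ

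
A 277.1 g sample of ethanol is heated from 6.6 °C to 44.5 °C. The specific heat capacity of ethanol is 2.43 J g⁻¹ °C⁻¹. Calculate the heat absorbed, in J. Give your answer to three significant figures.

q = 25500 J

q = m c ΔT = 277.1 × 2.43 × (44.5 − 6.6)
q = 277.1 × 2.43 × 37.9 = 25520 J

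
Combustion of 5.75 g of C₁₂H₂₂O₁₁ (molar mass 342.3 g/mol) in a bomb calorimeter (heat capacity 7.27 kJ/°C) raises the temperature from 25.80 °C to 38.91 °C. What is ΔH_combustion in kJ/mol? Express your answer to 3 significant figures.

ΔH = -5670 kJ/mol

ΔT = 38.91 − 25.80 = 13.11 °C
q_cal = C_cal × ΔT = 7.27 × 13.11 = 95.3097 kJ
n = 5.75 / 342.3 = 0.01680 mol
q_rxn = −q_cal = -95.3097 kJ
ΔH = -95.3097 / 0.01680 = -5673 kJ/mol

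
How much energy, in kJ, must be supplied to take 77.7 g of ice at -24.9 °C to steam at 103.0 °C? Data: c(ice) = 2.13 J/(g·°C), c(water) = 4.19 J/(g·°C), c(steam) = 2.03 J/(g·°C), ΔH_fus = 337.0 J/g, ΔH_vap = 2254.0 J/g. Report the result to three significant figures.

q1 (heat ice -24.9→0.0 °C): 77.7 × 2.13 × 24.9 = 4121 J
q2 (melt at 0 °C): 77.7 × 337.0 = 26185 J
q3 (heat water 0.0→100.0 °C): 77.7 × 4.19 × 100.0 = 32556 J
q4 (vaporize at 100 °C): 77.7 × 2254.0 = 175136 J
q5 (heat steam 100.0→103.0 °C): 77.7 × 2.03 × 3.0 = 473 J
Total: 4121 + 26185 + 32556 + 175136 + 473 = 238471 J = 238 kJ

q = 238 kJ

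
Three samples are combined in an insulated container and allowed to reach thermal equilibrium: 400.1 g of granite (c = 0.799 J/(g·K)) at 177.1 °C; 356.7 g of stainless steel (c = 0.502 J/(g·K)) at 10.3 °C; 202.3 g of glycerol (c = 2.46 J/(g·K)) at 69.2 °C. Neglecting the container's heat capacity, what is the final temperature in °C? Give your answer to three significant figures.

Σ mᵢcᵢ(T − Tᵢ) = 0  ⇒  T = Σ mᵢcᵢTᵢ / Σ mᵢcᵢ
Σ mᵢcᵢ = 400.1×0.799 + 356.7×0.502 + 202.3×2.46 = 996.4013
Σ mᵢcᵢTᵢ = 319.6799×177.1 + 179.0634×10.3 + 497.658×69.2 = 92898
T = 92898 / 996.4013 = 93.23 °C

T_f = 93.2 °C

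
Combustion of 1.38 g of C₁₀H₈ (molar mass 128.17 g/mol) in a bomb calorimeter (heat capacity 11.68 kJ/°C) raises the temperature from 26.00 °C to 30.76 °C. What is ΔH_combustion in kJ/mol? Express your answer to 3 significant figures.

ΔT = 30.76 − 26.00 = 4.76 °C
q_cal = C_cal × ΔT = 11.68 × 4.76 = 55.5968 kJ
n = 1.38 / 128.17 = 0.01077 mol
q_rxn = −q_cal = -55.5968 kJ
ΔH = -55.5968 / 0.01077 = -5162 kJ/mol

ΔH = -5160 kJ/mol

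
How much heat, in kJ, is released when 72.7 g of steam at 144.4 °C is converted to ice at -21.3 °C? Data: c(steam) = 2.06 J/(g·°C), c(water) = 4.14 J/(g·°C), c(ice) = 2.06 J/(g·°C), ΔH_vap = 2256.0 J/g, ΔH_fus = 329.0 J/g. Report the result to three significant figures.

q1 (cool steam 144.4→100 °C): 72.7 × 2.06 × 44.4 = 6649 J
q2 (condense at 100 °C): 72.7 × 2256.0 = 164011 J
q3 (cool water 100→0 °C): 72.7 × 4.14 × 100.0 = 30098 J
q4 (freeze at 0 °C): 72.7 × 329.0 = 23918 J
q5 (cool ice 0→-21.3 °C): 72.7 × 2.06 × 21.3 = 3190 J
Total: 6649 + 164011 + 30098 + 23918 + 3190 = 227866 J = 228 kJ

q = 228 kJ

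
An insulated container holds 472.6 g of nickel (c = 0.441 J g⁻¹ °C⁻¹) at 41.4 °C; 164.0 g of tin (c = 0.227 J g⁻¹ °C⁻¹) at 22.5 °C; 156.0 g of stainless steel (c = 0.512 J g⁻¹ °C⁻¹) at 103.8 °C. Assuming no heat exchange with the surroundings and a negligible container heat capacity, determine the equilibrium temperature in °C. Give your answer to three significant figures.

Σ mᵢcᵢ(T − Tᵢ) = 0  ⇒  T = Σ mᵢcᵢTᵢ / Σ mᵢcᵢ
Σ mᵢcᵢ = 472.6×0.441 + 164.0×0.227 + 156.0×0.512 = 325.5166
Σ mᵢcᵢTᵢ = 208.4166×41.4 + 37.228×22.5 + 79.872×103.8 = 17756.8
T = 17756.8 / 325.5166 = 54.5496 °C

T_f = 54.5 °C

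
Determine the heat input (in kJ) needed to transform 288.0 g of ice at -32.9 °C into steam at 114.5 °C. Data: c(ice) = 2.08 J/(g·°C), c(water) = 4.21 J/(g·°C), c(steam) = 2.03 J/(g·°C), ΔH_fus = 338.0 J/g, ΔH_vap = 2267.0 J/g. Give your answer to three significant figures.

q1 (heat ice -32.9→0.0 °C): 288.0 × 2.08 × 32.9 = 19708 J
q2 (melt at 0 °C): 288.0 × 338.0 = 97344 J
q3 (heat water 0.0→100.0 °C): 288.0 × 4.21 × 100.0 = 121248 J
q4 (vaporize at 100 °C): 288.0 × 2267.0 = 652896 J
q5 (heat steam 100.0→114.5 °C): 288.0 × 2.03 × 14.5 = 8477 J
Total: 19708 + 97344 + 121248 + 652896 + 8477 = 899673 J = 900 kJ

q = 900 kJ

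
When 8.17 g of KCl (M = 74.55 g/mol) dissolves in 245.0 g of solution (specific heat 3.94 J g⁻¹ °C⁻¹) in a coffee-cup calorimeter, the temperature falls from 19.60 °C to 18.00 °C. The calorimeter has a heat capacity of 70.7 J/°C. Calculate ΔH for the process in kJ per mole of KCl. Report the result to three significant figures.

|ΔT| = |18.00 − 19.60| = 1.60 °C
|q_surr| = (245.0 × 3.94 + 70.7) × 1.60 = 1036.0 × 1.60 = 1658 J
n(KCl) = 8.17 / 74.55 = 0.1096 mol
Temperature fell, so q_rxn = +|q_surr| = 1.658 kJ
ΔH = q_rxn / n = 15.13 kJ/mol

ΔH = 15.1 kJ/mol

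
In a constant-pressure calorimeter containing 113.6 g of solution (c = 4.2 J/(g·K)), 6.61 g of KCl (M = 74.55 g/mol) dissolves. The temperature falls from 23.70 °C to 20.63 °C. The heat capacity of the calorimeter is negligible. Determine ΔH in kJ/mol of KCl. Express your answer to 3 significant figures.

ΔH = 16.5 kJ/mol

|ΔT| = |20.63 − 23.70| = 3.07 °C
|q_surr| = (113.6 × 4.2) × 3.07 = 477.12 × 3.07 = 1465 J
n(KCl) = 6.61 / 74.55 = 0.08867 mol
Temperature fell, so q_rxn = +|q_surr| = 1.465 kJ
ΔH = q_rxn / n = 16.52 kJ/mol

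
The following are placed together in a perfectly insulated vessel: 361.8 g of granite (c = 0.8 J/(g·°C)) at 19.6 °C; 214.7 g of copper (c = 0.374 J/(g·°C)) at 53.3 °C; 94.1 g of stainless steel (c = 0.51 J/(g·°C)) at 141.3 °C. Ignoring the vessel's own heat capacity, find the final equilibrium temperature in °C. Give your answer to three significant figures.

Σ mᵢcᵢ(T − Tᵢ) = 0  ⇒  T = Σ mᵢcᵢTᵢ / Σ mᵢcᵢ
Σ mᵢcᵢ = 361.8×0.8 + 214.7×0.374 + 94.1×0.51 = 417.7288
Σ mᵢcᵢTᵢ = 289.44×19.6 + 80.2978×53.3 + 47.991×141.3 = 16734
T = 16734 / 417.7288 = 40.06 °C

T_f = 40.1 °C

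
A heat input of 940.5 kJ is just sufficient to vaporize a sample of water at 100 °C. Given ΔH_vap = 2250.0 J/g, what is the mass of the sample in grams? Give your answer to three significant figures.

m = q / ΔH_vap = 940500 J / 2250.0 J/g = 418 g

m = 418 g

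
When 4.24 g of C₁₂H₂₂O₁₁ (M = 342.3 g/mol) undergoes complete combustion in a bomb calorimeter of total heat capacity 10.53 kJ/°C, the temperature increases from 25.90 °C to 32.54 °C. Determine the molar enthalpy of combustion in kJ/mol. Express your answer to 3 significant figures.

ΔT = 32.54 − 25.90 = 6.64 °C
q_cal = C_cal × ΔT = 10.53 × 6.64 = 69.9192 kJ
n = 4.24 / 342.3 = 0.01239 mol
q_rxn = −q_cal = -69.9192 kJ
ΔH = -69.9192 / 0.01239 = -5643 kJ/mol

ΔH = -5640 kJ/mol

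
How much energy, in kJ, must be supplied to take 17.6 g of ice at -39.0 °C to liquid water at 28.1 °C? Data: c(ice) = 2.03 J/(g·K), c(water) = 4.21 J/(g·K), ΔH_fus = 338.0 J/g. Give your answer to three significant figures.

q1 (heat ice -39.0→0.0 °C): 17.6 × 2.03 × 39.0 = 1393 J
q2 (melt at 0 °C): 17.6 × 338.0 = 5949 J
q3 (heat water 0.0→28.1 °C): 17.6 × 4.21 × 28.1 = 2082 J
Total: 1393 + 5949 + 2082 = 9424 J = 9.42 kJ

q = 9.42 kJ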